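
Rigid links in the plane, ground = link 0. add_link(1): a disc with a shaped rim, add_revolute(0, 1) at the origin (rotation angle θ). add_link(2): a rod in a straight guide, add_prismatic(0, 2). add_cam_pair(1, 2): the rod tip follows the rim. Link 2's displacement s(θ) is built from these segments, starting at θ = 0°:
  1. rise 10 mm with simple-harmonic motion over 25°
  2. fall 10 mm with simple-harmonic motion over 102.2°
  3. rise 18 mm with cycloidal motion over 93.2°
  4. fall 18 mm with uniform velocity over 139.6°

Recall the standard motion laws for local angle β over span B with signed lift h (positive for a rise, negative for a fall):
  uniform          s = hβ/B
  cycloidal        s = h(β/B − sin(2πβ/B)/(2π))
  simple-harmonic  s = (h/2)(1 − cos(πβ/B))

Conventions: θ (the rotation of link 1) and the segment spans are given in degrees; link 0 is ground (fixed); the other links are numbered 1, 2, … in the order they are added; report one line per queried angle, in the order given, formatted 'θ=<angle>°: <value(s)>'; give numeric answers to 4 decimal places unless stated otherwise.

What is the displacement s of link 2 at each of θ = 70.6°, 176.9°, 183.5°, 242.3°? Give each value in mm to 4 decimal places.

segment 1 (0° to 25°, simple-harmonic, h = 10) is passed completely: s = 0.0000 + (10) = 10.0000
θ = 70.6° falls in segment 2 (25° to 127.2°, simple-harmonic, h = -10): β = 70.6 − 25 = 45.6°, B = 102.2°; Δs = -10/2·(1 − cos(π·0.4462)) = -4.1587; s = 10.0000 − 4.1587 = 5.8413
segment 2 (25° to 127.2°, simple-harmonic, h = -10) is passed completely: s = 10.0000 + (-10) = 0.0000
θ = 176.9° falls in segment 3 (127.2° to 220.4°, cycloidal, h = 18): β = 176.9 − 127.2 = 49.7°, B = 93.2°; Δs = 18·(0.5333 − sin(2π·0.5333)/(2π)) = 10.1931; s = 0.0000 + 10.1931 = 10.1931
θ = 183.5° falls in segment 3 (127.2° to 220.4°, cycloidal, h = 18): β = 183.5 − 127.2 = 56.3°, B = 93.2°; Δs = 18·(0.6041 − sin(2π·0.6041)/(2π)) = 12.6161; s = 0.0000 + 12.6161 = 12.6161
segment 3 (127.2° to 220.4°, cycloidal, h = 18) is passed completely: s = 0.0000 + (18) = 18.0000
θ = 242.3° falls in segment 4 (220.4° to 360°, uniform, h = -18): β = 242.3 − 220.4 = 21.9°, B = 139.6°; Δs = -18·21.9/139.6 = -2.8238; s = 18.0000 − 2.8238 = 15.1762

θ=70.6°: 5.8413
θ=176.9°: 10.1931
θ=183.5°: 12.6161
θ=242.3°: 15.1762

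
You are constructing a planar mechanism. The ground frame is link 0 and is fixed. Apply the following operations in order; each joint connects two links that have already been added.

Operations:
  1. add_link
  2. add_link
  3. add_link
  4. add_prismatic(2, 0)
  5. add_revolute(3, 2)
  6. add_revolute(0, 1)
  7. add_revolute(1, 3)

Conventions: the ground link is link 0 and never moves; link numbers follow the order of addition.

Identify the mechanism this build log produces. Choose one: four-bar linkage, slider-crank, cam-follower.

links: 4 (incl. ground); joints: 3 revolute, 1 prismatic, 0 higher (cam) pair, forming one closed loop
4 links, 3 revolutes + 1 prismatic in one loop → slider-crank

slider-crank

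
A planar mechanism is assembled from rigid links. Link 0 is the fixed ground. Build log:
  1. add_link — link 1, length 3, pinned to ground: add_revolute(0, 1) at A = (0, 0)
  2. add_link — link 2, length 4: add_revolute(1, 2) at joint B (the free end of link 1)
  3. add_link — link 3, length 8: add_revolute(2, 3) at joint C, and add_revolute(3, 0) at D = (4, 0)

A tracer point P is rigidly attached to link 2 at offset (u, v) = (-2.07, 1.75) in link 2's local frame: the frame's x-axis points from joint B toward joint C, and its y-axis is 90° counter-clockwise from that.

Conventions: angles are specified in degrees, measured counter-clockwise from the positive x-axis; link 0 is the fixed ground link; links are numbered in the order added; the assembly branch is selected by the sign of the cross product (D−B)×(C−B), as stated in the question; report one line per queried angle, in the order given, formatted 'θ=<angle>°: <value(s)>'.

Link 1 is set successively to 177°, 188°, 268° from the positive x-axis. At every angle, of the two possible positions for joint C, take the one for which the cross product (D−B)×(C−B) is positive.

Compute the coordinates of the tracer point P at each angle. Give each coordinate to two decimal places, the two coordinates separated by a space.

A=(0,0), D=(4.00,0)
θ=177°: B = A + 3.00·(cos177°, sin177°) = (-2.9959, 0.1570)
θ=177°: |BD| = 6.9977
θ=177°: circle(B,4.00) ∩ circle(D,8.00): a=0.0691, h=3.9994
θ=177°:   candidates: C₊=(-2.8371,4.1539) cross=27.986; C₋=(-3.0165,-3.8429) cross=-27.986
θ=177°:   branch + wants cross > 0 → take C=(-2.8371,4.1539) (cross=27.986)
θ=177°: ex = (C−B)/|BC| = (0.0397,0.9992); ey = (-0.9992,0.0397)
θ=177°: P = B + -2.07·ex + 1.75·ey = (-4.8267,-1.8419)
θ=188°: B = A + 3.00·(cos188°, sin188°) = (-2.9708, -0.4175)
θ=188°: |BD| = 6.9833
θ=188°: circle(B,4.00) ∩ circle(D,8.00): a=0.0549, h=3.9996
θ=188°:   candidates: C₊=(-3.1552,3.5782) cross=27.931; C₋=(-2.6769,-4.4067) cross=-27.931
θ=188°:   branch + wants cross > 0 → take C=(-3.1552,3.5782) (cross=27.931)
θ=188°: ex = (C−B)/|BC| = (-0.0461,0.9989); ey = (-0.9989,-0.0461)
θ=188°: P = B + -2.07·ex + 1.75·ey = (-4.6235,-2.5660)
θ=268°: B = A + 3.00·(cos268°, sin268°) = (-0.1047, -2.9982)
θ=268°: |BD| = 5.0831
θ=268°: circle(B,4.00) ∩ circle(D,8.00): a=-2.1800, h=3.3537
θ=268°:   candidates: C₊=(-3.8433,-1.5758) cross=17.047; C₋=(0.1130,-6.9922) cross=-17.047
θ=268°:   branch + wants cross > 0 → take C=(-3.8433,-1.5758) (cross=17.047)
θ=268°: ex = (C−B)/|BC| = (-0.9346,0.3556); ey = (-0.3556,-0.9346)
θ=268°: P = B + -2.07·ex + 1.75·ey = (1.2077,-5.3699)

θ=177°: -4.83 -1.84
θ=188°: -4.62 -2.57
θ=268°: 1.21 -5.37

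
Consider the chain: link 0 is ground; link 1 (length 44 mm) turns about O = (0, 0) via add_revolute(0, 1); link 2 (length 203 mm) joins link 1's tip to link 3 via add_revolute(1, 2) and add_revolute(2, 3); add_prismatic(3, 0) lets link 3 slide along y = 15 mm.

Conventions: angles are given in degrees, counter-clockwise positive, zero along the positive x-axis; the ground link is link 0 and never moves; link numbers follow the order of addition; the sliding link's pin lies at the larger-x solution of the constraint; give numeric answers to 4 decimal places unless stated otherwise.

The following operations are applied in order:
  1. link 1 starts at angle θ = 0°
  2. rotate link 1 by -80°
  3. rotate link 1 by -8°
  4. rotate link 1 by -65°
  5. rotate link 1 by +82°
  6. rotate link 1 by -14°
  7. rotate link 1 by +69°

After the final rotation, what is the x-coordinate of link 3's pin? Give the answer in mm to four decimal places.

geometry: r = 44 mm, L = 203 mm, e = 15 mm; θ starts at 0°
rotate link 1 by -80°: θ ← 0° -80° = -80°
rotate link 1 by -8°: θ ← -80° -8° = -88°
rotate link 1 by -65°: θ ← -88° -65° = -153°
rotate link 1 by +82°: θ ← -153° +82° = -71°
rotate link 1 by -14°: θ ← -71° -14° = -85°
rotate link 1 by +69°: θ ← -85° +69° = -16°
crank pin P = (r cos θ, r sin θ) = (42.295515, -12.128044)
h = r sin θ − e = -12.128044 − 15 = -27.128044
x = r cos θ + √(L² − h²) = 42.295515 + 201.179197 = 243.474711

243.4747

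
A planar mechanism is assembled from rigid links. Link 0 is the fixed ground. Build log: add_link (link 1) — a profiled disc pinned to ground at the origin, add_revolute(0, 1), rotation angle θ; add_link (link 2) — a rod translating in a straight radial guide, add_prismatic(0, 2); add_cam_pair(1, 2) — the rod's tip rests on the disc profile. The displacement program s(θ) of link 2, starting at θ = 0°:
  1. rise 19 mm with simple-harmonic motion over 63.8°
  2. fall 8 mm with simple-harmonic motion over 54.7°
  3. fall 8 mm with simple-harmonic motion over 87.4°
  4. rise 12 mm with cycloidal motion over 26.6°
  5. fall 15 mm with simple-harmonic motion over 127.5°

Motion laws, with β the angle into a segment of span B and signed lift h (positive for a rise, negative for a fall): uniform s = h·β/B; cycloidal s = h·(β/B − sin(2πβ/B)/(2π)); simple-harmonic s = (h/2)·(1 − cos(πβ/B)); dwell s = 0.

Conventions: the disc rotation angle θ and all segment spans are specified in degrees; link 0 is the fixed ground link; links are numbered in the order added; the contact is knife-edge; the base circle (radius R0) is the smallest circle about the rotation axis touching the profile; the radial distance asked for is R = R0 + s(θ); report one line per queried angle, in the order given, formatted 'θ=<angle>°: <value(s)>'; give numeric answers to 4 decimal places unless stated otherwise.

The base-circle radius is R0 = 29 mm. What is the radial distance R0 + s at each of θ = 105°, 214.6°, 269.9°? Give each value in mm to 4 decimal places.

seg 1 [0°–63.8°] simple-harmonic, h=19: full span → s += 19 → s = 19.0000
seg 2 [63.8°–118.5°] simple-harmonic, h=-8: θ=105° here. β=41.2, B=54.7. -8/2·(1 − cos(π·0.7532)) = -6.8567 → s = 12.1433
seg 2 [63.8°–118.5°] simple-harmonic, h=-8: full span → s += -8 → s = 11.0000
seg 3 [118.5°–205.9°] simple-harmonic, h=-8: full span → s += -8 → s = 3.0000
seg 4 [205.9°–232.5°] cycloidal, h=12: θ=214.6° here. β=8.7, B=26.6. 12·(0.3271 − sin(2π·0.3271)/(2π)) = 2.2345 → s = 5.2345
seg 4 [205.9°–232.5°] cycloidal, h=12: full span → s += 12 → s = 15.0000
seg 5 [232.5°–360°] simple-harmonic, h=-15: θ=269.9° here. β=37.4, B=127.5. -15/2·(1 − cos(π·0.2933)) = -2.9655 → s = 12.0345
θ=105°: R = R0 + s = 29 + 12.1433 = 41.1433
θ=214.6°: R = R0 + s = 29 + 5.2345 = 34.2345
θ=269.9°: R = R0 + s = 29 + 12.0345 = 41.0345

θ=105°: 41.1433
θ=214.6°: 34.2345
θ=269.9°: 41.0345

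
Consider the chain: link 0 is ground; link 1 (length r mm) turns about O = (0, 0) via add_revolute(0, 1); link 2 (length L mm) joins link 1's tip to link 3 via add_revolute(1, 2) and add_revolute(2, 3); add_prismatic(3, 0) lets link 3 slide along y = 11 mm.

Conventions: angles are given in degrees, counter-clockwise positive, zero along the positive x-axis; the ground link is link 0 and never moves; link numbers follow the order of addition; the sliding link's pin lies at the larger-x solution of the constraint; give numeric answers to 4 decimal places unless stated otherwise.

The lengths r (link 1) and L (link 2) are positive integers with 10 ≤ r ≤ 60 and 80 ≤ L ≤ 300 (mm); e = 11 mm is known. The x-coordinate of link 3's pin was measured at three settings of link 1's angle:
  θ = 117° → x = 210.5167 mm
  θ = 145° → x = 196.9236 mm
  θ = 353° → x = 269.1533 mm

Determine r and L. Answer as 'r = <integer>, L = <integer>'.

constraint per measurement: (x − r cos θ)² + (r sin θ − e)² = L²
subtracting the θ₁ and θ₂ equations cancels the r² and L² terms:
r = (x₁² − x₂²) / (2[(x₁cos θ₁ + e sin θ₁) − (x₂cos θ₂ + e sin θ₂)]) = 40.0001 → r = 40
L² = (x₁ − r cos θ₁)² + (r sin θ₁ − e)² = 52900.0018 → L = 230.0000 → L = 230
check at θ₃=353°: x = 269.1533 (printed 269.1533) ✓

r = 40, L = 230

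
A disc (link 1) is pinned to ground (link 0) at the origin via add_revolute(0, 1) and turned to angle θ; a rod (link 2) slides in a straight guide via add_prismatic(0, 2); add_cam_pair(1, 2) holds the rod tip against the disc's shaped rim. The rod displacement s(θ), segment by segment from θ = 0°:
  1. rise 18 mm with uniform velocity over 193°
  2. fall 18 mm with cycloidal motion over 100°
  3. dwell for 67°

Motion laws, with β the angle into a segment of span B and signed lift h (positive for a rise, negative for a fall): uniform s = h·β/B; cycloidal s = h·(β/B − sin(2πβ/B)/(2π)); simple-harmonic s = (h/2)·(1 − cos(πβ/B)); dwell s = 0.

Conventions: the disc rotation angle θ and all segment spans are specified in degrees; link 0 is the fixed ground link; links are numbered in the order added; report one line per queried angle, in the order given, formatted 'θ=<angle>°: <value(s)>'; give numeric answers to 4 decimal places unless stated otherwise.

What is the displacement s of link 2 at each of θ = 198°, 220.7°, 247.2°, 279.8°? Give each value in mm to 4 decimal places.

segment 1 (0° to 193°, uniform, h = 18) is passed completely: s = 0.0000 + (18) = 18.0000
θ = 198° falls in segment 2 (193° to 293°, cycloidal, h = -18): β = 198 − 193 = 5°, B = 100°; Δs = -18·(0.0500 − sin(2π·0.0500)/(2π)) = -0.0147; s = 18.0000 − 0.0147 = 17.9853
θ = 220.7° falls in segment 2 (193° to 293°, cycloidal, h = -18): β = 220.7 − 193 = 27.7°, B = 100°; Δs = -18·(0.2770 − sin(2π·0.2770)/(2π)) = -2.1623; s = 18.0000 − 2.1623 = 15.8377
θ = 247.2° falls in segment 2 (193° to 293°, cycloidal, h = -18): β = 247.2 − 193 = 54.2°, B = 100°; Δs = -18·(0.5420 − sin(2π·0.5420)/(2π)) = -10.5033; s = 18.0000 − 10.5033 = 7.4967
θ = 279.8° falls in segment 2 (193° to 293°, cycloidal, h = -18): β = 279.8 − 193 = 86.8°, B = 100°; Δs = -18·(0.8680 − sin(2π·0.8680)/(2π)) = -17.7368; s = 18.0000 − 17.7368 = 0.2632

θ=198°: 17.9853
θ=220.7°: 15.8377
θ=247.2°: 7.4967
θ=279.8°: 0.2632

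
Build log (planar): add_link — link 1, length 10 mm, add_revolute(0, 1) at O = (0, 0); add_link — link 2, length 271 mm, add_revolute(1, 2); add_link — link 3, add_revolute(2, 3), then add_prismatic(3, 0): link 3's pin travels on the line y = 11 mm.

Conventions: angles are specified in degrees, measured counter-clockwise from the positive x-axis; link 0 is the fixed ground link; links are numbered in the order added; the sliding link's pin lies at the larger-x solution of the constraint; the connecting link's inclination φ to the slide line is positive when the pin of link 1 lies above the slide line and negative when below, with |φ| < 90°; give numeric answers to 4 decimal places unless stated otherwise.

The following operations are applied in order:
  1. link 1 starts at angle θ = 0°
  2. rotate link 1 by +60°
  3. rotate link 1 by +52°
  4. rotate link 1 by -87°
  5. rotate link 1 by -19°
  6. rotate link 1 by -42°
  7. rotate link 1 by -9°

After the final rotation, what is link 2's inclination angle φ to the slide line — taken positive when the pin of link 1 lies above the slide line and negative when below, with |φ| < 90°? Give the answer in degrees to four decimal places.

geometry: r = 10 mm, L = 271 mm, e = 11 mm; θ starts at 0°
rotate link 1 by +60°: θ ← 0° +60° = 60°
rotate link 1 by +52°: θ ← 60° +52° = 112°
rotate link 1 by -87°: θ ← 112° -87° = 25°
rotate link 1 by -19°: θ ← 25° -19° = 6°
rotate link 1 by -42°: θ ← 6° -42° = -36°
rotate link 1 by -9°: θ ← -36° -9° = -45°
h = r sin θ − e = -7.071068 − 11 = -18.071068
sin φ = h / L = -18.071068 / 271 = -0.06668291
φ = arcsin(-0.06668291) = -3.823486°

-3.8235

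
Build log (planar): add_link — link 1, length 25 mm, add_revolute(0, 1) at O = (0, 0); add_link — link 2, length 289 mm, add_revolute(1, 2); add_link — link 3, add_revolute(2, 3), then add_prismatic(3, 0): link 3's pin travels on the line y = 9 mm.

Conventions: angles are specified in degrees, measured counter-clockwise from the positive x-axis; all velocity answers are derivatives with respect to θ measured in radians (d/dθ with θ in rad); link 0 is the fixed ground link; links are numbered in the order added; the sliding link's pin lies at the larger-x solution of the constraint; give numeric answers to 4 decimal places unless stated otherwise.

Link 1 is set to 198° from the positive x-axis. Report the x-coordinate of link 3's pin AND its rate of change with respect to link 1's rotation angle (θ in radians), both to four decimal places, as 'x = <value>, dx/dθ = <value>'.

geometry: r = 25 mm, L = 289 mm, e = 9 mm
crank pin P = (r cos θ, r sin θ) = (-23.776413, -7.725425)
h = r sin θ − e = -7.725425 − 9 = -16.725425
x = r cos θ + √(L² − h²) = -23.776413 + 288.515615 = 264.739202
dx/dθ = −r sin θ − h·r cos θ/√(L² − h²) (θ in radians; h = -16.725425) = 6.347092

x = 264.7392, dx/dθ = 6.3471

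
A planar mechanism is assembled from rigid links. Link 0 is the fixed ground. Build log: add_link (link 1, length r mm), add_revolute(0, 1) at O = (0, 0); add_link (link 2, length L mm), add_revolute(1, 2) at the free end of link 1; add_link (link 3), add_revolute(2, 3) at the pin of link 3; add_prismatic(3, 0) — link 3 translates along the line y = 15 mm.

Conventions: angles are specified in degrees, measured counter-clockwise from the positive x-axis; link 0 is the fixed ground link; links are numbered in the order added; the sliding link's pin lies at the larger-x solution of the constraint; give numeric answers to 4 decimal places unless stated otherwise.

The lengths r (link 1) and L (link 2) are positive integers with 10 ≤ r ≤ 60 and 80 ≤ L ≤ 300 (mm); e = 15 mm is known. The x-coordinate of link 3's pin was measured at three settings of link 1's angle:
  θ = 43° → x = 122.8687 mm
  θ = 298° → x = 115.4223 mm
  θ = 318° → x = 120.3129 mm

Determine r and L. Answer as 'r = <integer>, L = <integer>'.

constraint per measurement: (x − r cos θ)² + (r sin θ − e)² = L²
subtracting the θ₁ and θ₂ equations cancels the r² and L² terms:
r = (x₁² − x₂²) / (2[(x₁cos θ₁ + e sin θ₁) − (x₂cos θ₂ + e sin θ₂)]) = 15.0000 → r = 15
L² = (x₁ − r cos θ₁)² + (r sin θ₁ − e)² = 12544.0038 → L = 112.0000 → L = 112
check at θ₃=318°: x = 120.3129 (printed 120.3129) ✓

r = 15, L = 112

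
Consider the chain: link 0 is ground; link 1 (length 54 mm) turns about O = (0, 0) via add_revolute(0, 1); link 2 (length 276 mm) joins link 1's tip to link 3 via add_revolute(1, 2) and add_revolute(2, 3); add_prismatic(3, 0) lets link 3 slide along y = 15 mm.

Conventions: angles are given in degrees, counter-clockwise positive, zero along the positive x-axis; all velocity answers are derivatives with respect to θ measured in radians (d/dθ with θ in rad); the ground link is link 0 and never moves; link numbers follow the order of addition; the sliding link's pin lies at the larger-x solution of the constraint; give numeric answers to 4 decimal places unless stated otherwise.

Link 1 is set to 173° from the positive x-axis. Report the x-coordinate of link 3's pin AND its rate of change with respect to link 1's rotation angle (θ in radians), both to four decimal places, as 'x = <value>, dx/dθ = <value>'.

geometry: r = 54 mm, L = 276 mm, e = 15 mm
crank pin P = (r cos θ, r sin θ) = (-53.597492, 6.580945)
h = r sin θ − e = 6.580945 − 15 = -8.419055
x = r cos θ + √(L² − h²) = -53.597492 + 275.871563 = 222.274071
dx/dθ = −r sin θ − h·r cos θ/√(L² − h²) (θ in radians; h = -8.419055) = -8.216634

x = 222.2741, dx/dθ = -8.2166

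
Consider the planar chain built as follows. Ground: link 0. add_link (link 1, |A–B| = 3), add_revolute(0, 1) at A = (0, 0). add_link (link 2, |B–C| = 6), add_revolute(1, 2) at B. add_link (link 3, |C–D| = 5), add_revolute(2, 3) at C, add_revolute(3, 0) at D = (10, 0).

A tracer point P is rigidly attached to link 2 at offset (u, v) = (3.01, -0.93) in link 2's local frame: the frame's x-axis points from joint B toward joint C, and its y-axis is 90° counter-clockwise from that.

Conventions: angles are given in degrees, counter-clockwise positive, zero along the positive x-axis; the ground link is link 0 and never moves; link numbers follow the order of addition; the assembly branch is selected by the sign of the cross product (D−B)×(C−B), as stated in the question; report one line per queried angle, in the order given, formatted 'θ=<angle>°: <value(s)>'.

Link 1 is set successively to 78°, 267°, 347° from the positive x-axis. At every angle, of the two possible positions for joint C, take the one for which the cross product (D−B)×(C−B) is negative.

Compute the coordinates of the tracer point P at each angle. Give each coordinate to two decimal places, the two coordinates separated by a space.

A=(0,0), D=(10.00,0)
θ=78°: B = A + 3.00·(cos78°, sin78°) = (0.6237, 2.9344)
θ=78°: |BD| = 9.8247
θ=78°: circle(B,6.00) ∩ circle(D,5.00): a=5.4722, h=2.4607
θ=78°:   candidates: C₊=(6.5811,3.6484) cross=24.176; C₋=(5.1112,-1.0484) cross=-24.176
θ=78°:   branch - wants cross < 0 → take C=(5.1112,-1.0484) (cross=-24.176)
θ=78°: ex = (C−B)/|BC| = (0.7479,-0.6638); ey = (0.6638,0.7479)
θ=78°: P = B + 3.01·ex + -0.93·ey = (2.2576,0.2408)
θ=267°: B = A + 3.00·(cos267°, sin267°) = (-0.1570, -2.9959)
θ=267°: |BD| = 10.5896
θ=267°: circle(B,6.00) ∩ circle(D,5.00): a=5.8142, h=1.4816
θ=267°:   candidates: C₊=(5.0005,0.0701) cross=15.690; C₋=(5.8388,-2.7721) cross=-15.690
θ=267°:   branch - wants cross < 0 → take C=(5.8388,-2.7721) (cross=-15.690)
θ=267°: ex = (C−B)/|BC| = (0.9993,0.0373); ey = (-0.0373,0.9993)
θ=267°: P = B + 3.01·ex + -0.93·ey = (2.8856,-3.8130)
θ=347°: B = A + 3.00·(cos347°, sin347°) = (2.9231, -0.6749)
θ=347°: |BD| = 7.1090
θ=347°: circle(B,6.00) ∩ circle(D,5.00): a=4.3282, h=4.1554
θ=347°:   candidates: C₊=(6.8373,3.8726) cross=29.540; C₋=(7.6262,-4.4006) cross=-29.540
θ=347°:   branch - wants cross < 0 → take C=(7.6262,-4.4006) (cross=-29.540)
θ=347°: ex = (C−B)/|BC| = (0.7838,-0.6210); ey = (0.6210,0.7838)
θ=347°: P = B + 3.01·ex + -0.93·ey = (4.7050,-3.2729)

θ=78°: 2.26 0.24
θ=267°: 2.89 -3.81
θ=347°: 4.71 -3.27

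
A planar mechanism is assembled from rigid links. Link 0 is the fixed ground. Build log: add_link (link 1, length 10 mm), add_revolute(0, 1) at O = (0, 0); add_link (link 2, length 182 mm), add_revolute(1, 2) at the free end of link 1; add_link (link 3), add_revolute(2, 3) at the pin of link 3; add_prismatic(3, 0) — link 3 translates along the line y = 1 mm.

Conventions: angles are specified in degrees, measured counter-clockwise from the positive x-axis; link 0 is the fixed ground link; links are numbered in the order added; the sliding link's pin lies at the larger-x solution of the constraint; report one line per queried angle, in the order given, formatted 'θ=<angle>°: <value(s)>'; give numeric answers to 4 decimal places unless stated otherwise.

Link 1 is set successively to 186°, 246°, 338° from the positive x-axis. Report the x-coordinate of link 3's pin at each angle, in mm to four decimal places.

geometry: r = 10 mm, L = 182 mm, e = 1 mm
θ=186°: crank pin P = (r cos θ, r sin θ) = (-9.945219, -1.045285)
θ=186°: h = r sin θ − e = -1.045285 − 1 = -2.045285
θ=186°: x = r cos θ + √(L² − h²) = -9.945219 + 181.988507 = 172.043288
θ=246°: crank pin P = (r cos θ, r sin θ) = (-4.067366, -9.135455)
θ=246°: h = r sin θ − e = -9.135455 − 1 = -10.135455
θ=246°: x = r cos θ + √(L² − h²) = -4.067366 + 181.717563 = 177.650196
θ=338°: crank pin P = (r cos θ, r sin θ) = (9.271839, -3.746066)
θ=338°: h = r sin θ − e = -3.746066 − 1 = -4.746066
θ=338°: x = r cos θ + √(L² − h²) = 9.271839 + 181.938107 = 191.209946

θ=186°: 172.0433
θ=246°: 177.6502
θ=338°: 191.2099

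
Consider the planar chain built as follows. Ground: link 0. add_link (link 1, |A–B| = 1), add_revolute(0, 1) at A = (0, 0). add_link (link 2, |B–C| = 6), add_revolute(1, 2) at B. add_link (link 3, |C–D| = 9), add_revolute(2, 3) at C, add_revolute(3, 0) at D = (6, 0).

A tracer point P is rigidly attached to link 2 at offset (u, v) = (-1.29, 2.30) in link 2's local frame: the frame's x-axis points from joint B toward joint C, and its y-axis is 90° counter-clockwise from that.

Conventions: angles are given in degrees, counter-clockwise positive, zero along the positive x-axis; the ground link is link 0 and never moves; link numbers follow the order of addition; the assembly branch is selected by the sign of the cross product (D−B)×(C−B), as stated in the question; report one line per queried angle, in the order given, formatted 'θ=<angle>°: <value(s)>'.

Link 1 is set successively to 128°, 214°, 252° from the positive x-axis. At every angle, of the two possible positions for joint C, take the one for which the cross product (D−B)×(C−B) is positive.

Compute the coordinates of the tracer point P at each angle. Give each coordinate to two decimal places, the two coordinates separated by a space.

A=(0,0), D=(6.00,0)
θ=128°: B = A + 1.00·(cos128°, sin128°) = (-0.6157, 0.7880)
θ=128°: |BD| = 6.6624
θ=128°: circle(B,6.00) ∩ circle(D,9.00): a=-0.0459, h=5.9998
θ=128°:   candidates: C₊=(0.0484,6.7512) cross=39.973; C₋=(-1.3709,-5.1643) cross=-39.973
θ=128°:   branch + wants cross > 0 → take C=(0.0484,6.7512) (cross=39.973)
θ=128°: ex = (C−B)/|BC| = (0.1107,0.9939); ey = (-0.9939,0.1107)
θ=128°: P = B + -1.29·ex + 2.30·ey = (-3.0443,-0.2395)
θ=214°: B = A + 1.00·(cos214°, sin214°) = (-0.8290, -0.5592)
θ=214°: |BD| = 6.8519
θ=214°: circle(B,6.00) ∩ circle(D,9.00): a=0.1422, h=5.9983
θ=214°:   candidates: C₊=(-1.1769,5.4307) cross=41.100; C₋=(-0.1978,-6.5259) cross=-41.100
θ=214°:   branch + wants cross > 0 → take C=(-1.1769,5.4307) (cross=41.100)
θ=214°: ex = (C−B)/|BC| = (-0.0580,0.9983); ey = (-0.9983,-0.0580)
θ=214°: P = B + -1.29·ex + 2.30·ey = (-3.0504,-1.9804)
θ=252°: B = A + 1.00·(cos252°, sin252°) = (-0.3090, -0.9511)
θ=252°: |BD| = 6.3803
θ=252°: circle(B,6.00) ∩ circle(D,9.00): a=-0.3363, h=5.9906
θ=252°:   candidates: C₊=(-1.5346,4.9224) cross=38.222; C₋=(0.2514,-6.9248) cross=-38.222
θ=252°:   branch + wants cross > 0 → take C=(-1.5346,4.9224) (cross=38.222)
θ=252°: ex = (C−B)/|BC| = (-0.2043,0.9789); ey = (-0.9789,-0.2043)
θ=252°: P = B + -1.29·ex + 2.30·ey = (-2.2970,-2.6836)

θ=128°: -3.04 -0.24
θ=214°: -3.05 -1.98
θ=252°: -2.30 -2.68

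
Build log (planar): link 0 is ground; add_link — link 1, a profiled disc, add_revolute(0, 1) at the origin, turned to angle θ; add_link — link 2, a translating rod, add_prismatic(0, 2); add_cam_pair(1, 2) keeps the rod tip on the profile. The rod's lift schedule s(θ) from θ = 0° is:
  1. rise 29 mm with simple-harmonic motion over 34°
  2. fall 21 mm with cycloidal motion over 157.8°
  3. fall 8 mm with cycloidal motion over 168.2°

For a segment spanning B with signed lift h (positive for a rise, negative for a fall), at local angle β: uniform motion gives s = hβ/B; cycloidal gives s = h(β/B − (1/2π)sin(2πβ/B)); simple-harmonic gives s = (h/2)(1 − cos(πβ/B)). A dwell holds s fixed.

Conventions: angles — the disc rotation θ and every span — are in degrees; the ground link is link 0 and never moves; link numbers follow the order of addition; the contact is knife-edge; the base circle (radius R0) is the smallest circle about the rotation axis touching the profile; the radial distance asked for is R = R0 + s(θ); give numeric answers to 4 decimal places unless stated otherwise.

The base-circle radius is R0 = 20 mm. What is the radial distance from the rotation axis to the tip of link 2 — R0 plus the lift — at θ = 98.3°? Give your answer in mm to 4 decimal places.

seg 1 [0°–34°] simple-harmonic, h=29: full span → s += 29 → s = 29.0000
seg 2 [34°–191.8°] cycloidal, h=-21: θ=98.3° here. β=64.3, B=157.8. -21·(0.4075 − sin(2π·0.4075)/(2π)) = -6.7217 → s = 22.2783
R = R0 + s = 20 + 22.2783 = 42.2783

42.2783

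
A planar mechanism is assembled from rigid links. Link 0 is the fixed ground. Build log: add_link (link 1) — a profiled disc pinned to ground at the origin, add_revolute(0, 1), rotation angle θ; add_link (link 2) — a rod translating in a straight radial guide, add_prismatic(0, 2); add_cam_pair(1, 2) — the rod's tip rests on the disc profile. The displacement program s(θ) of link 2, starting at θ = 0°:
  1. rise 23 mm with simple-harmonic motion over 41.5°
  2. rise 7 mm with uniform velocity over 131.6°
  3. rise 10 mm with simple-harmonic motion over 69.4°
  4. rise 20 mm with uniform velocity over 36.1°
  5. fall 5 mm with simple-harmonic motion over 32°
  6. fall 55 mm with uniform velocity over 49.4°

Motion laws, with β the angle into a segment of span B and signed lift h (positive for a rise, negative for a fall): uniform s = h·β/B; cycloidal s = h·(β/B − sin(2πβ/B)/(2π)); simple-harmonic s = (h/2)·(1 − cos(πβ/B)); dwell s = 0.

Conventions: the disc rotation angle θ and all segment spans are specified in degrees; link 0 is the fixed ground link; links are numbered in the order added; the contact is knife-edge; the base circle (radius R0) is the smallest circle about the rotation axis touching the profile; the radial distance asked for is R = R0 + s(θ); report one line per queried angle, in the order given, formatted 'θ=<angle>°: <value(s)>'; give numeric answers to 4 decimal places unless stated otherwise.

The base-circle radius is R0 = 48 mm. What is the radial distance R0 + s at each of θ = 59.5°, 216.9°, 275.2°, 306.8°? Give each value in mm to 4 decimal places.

seg 1 [0°–41.5°] simple-harmonic, h=23: full span → s += 23 → s = 23.0000
seg 2 [41.5°–173.1°] uniform, h=7: θ=59.5° here. β=18, B=131.6. 7·18/131.6 = 0.9574 → s = 23.9574
seg 2 [41.5°–173.1°] uniform, h=7: full span → s += 7 → s = 30.0000
seg 3 [173.1°–242.5°] simple-harmonic, h=10: θ=216.9° here. β=43.8, B=69.4. 10/2·(1 − cos(π·0.6311)) = 7.0019 → s = 37.0019
seg 3 [173.1°–242.5°] simple-harmonic, h=10: full span → s += 10 → s = 40.0000
seg 4 [242.5°–278.6°] uniform, h=20: θ=275.2° here. β=32.7, B=36.1. 20·32.7/36.1 = 18.1163 → s = 58.1163
seg 4 [242.5°–278.6°] uniform, h=20: full span → s += 20 → s = 60.0000
seg 5 [278.6°–310.6°] simple-harmonic, h=-5: θ=306.8° here. β=28.2, B=32. -5/2·(1 − cos(π·0.8812)) = -4.8280 → s = 55.1720
θ=59.5°: R = R0 + s = 48 + 23.9574 = 71.9574
θ=216.9°: R = R0 + s = 48 + 37.0019 = 85.0019
θ=275.2°: R = R0 + s = 48 + 58.1163 = 106.1163
θ=306.8°: R = R0 + s = 48 + 55.1720 = 103.1720

θ=59.5°: 71.9574
θ=216.9°: 85.0019
θ=275.2°: 106.1163
θ=306.8°: 103.1720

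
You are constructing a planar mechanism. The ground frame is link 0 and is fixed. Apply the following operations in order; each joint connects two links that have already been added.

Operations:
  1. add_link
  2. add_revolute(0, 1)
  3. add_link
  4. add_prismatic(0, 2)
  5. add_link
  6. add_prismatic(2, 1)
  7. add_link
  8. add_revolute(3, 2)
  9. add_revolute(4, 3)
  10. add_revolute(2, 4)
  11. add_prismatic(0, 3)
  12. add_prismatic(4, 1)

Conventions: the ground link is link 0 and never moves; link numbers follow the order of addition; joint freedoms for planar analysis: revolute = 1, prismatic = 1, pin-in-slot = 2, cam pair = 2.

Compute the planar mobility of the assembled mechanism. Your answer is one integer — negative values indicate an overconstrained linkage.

L=1 J1=0 J2=0
add link → L=2 J1=0 J2=0
R@0,1 dof=1 J1 → L=2 J1=1 J2=0
add link → L=3 J1=1 J2=0
P@0,2 dof=1 J1 → L=3 J1=2 J2=0
add link → L=4 J1=2 J2=0
P@2,1 dof=1 J1 → L=4 J1=3 J2=0
add link → L=5 J1=3 J2=0
R@3,2 dof=1 J1 → L=5 J1=4 J2=0
R@4,3 dof=1 J1 → L=5 J1=5 J2=0
R@2,4 dof=1 J1 → L=5 J1=6 J2=0
P@0,3 dof=1 J1 → L=5 J1=7 J2=0
P@4,1 dof=1 J1 → L=5 J1=8 J2=0
M=3(L−1)−2J1−J2=3·4−2·8−0=-4

M = -4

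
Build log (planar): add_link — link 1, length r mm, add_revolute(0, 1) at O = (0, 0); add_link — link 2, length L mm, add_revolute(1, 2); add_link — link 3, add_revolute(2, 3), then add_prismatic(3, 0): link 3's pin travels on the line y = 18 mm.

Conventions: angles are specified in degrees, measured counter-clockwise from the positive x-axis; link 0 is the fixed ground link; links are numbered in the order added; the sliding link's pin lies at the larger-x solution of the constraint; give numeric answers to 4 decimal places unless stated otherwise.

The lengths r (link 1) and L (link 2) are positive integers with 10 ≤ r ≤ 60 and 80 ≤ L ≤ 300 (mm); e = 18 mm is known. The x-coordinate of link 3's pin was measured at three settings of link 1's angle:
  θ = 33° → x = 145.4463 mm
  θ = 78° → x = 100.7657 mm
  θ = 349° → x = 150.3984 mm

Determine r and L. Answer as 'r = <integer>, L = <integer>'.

constraint per measurement: (x − r cos θ)² + (r sin θ − e)² = L²
subtracting the θ₁ and θ₂ equations cancels the r² and L² terms:
r = (x₁² − x₂²) / (2[(x₁cos θ₁ + e sin θ₁) − (x₂cos θ₂ + e sin θ₂)]) = 59.0000 → r = 59
L² = (x₁ − r cos θ₁)² + (r sin θ₁ − e)² = 9408.9922 → L = 97.0000 → L = 97
check at θ₃=349°: x = 150.3984 (printed 150.3984) ✓

r = 59, L = 97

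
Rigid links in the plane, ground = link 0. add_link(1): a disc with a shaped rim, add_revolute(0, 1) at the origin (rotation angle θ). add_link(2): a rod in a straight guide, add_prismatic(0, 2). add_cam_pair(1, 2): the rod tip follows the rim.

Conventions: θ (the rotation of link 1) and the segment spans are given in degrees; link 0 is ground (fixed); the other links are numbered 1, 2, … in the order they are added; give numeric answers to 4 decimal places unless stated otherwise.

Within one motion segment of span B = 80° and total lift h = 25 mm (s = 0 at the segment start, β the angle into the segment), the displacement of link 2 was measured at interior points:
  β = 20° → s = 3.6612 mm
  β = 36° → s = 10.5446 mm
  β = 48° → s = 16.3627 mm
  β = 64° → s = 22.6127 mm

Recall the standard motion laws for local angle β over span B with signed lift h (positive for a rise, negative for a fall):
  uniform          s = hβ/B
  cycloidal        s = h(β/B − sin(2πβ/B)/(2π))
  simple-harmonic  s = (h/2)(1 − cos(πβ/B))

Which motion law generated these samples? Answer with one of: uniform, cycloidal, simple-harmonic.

candidates at β/B = r: uniform s = h·r (linear in β); cycloidal s = h·(r − sin(2πr)/(2π)); simple-harmonic s = (h/2)(1 − cos(πr))
β=20°: printed 3.6612 | uniform 6.2500, cycloidal 2.2711, simple-harmonic 3.6612
β=36°: printed 10.5446 | uniform 11.2500, cycloidal 10.0205, simple-harmonic 10.5446
β=48°: printed 16.3627 | uniform 15.0000, cycloidal 17.3387, simple-harmonic 16.3627
β=64°: printed 22.6127 | uniform 20.0000, cycloidal 23.7841, simple-harmonic 22.6127
only one law matches every sample → simple-harmonic

simple-harmonic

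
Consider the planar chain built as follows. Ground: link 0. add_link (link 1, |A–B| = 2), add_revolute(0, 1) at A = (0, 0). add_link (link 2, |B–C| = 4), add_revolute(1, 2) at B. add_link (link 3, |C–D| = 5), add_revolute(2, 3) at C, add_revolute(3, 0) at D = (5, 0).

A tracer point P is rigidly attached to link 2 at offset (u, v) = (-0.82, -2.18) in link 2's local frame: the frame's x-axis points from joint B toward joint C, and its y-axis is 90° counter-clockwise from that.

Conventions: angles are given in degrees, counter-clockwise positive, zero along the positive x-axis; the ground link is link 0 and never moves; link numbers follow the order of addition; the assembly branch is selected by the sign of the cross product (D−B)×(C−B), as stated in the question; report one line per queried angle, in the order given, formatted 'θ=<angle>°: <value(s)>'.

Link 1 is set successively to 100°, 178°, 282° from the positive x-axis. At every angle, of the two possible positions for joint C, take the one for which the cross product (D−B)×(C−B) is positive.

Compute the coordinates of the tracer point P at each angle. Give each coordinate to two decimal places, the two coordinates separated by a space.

A=(0,0), D=(5.00,0)
θ=100°: B = A + 2.00·(cos100°, sin100°) = (-0.3473, 1.9696)
θ=100°: |BD| = 5.6985
θ=100°: circle(B,4.00) ∩ circle(D,5.00): a=2.0596, h=3.4290
θ=100°:   candidates: C₊=(2.7705,4.4754) cross=19.540; C₋=(0.4001,-1.9599) cross=-19.540
θ=100°:   branch + wants cross > 0 → take C=(2.7705,4.4754) (cross=19.540)
θ=100°: ex = (C−B)/|BC| = (0.7795,0.6265); ey = (-0.6265,0.7795)
θ=100°: P = B + -0.82·ex + -2.18·ey = (0.3792,-0.2433)
θ=178°: B = A + 2.00·(cos178°, sin178°) = (-1.9988, 0.0698)
θ=178°: |BD| = 6.9991
θ=178°: circle(B,4.00) ∩ circle(D,5.00): a=2.8566, h=2.7999
θ=178°:   candidates: C₊=(0.8856,2.8411) cross=19.597; C₋=(0.8298,-2.7585) cross=-19.597
θ=178°:   branch + wants cross > 0 → take C=(0.8856,2.8411) (cross=19.597)
θ=178°: ex = (C−B)/|BC| = (0.7211,0.6928); ey = (-0.6928,0.7211)
θ=178°: P = B + -0.82·ex + -2.18·ey = (-1.0797,-2.0703)
θ=282°: B = A + 2.00·(cos282°, sin282°) = (0.4158, -1.9563)
θ=282°: |BD| = 4.9842
θ=282°: circle(B,4.00) ∩ circle(D,5.00): a=1.5892, h=3.6707
θ=282°:   candidates: C₊=(0.4367,2.0437) cross=18.296; C₋=(3.3183,-4.7087) cross=-18.296
θ=282°:   branch + wants cross > 0 → take C=(0.4367,2.0437) (cross=18.296)
θ=282°: ex = (C−B)/|BC| = (0.0052,1.0000); ey = (-1.0000,0.0052)
θ=282°: P = B + -0.82·ex + -2.18·ey = (2.5915,-2.7877)

θ=100°: 0.38 -0.24
θ=178°: -1.08 -2.07
θ=282°: 2.59 -2.79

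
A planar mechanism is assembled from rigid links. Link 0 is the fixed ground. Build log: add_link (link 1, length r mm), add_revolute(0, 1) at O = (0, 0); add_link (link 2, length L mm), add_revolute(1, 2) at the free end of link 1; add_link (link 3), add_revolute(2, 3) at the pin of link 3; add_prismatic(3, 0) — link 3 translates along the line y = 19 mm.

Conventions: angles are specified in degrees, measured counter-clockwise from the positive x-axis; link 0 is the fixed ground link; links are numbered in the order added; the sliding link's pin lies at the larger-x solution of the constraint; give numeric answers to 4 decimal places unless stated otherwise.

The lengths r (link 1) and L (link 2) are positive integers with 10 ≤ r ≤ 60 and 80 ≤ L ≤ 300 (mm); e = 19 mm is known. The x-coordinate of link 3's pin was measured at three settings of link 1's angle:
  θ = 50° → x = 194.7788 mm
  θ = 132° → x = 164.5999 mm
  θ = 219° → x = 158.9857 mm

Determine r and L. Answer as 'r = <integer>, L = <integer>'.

constraint per measurement: (x − r cos θ)² + (r sin θ − e)² = L²
subtracting the θ₁ and θ₂ equations cancels the r² and L² terms:
r = (x₁² − x₂²) / (2[(x₁cos θ₁ + e sin θ₁) − (x₂cos θ₂ + e sin θ₂)]) = 23.0000 → r = 23
L² = (x₁ − r cos θ₁)² + (r sin θ₁ − e)² = 32399.9937 → L = 180.0000 → L = 180
check at θ₃=219°: x = 158.9857 (printed 158.9857) ✓

r = 23, L = 180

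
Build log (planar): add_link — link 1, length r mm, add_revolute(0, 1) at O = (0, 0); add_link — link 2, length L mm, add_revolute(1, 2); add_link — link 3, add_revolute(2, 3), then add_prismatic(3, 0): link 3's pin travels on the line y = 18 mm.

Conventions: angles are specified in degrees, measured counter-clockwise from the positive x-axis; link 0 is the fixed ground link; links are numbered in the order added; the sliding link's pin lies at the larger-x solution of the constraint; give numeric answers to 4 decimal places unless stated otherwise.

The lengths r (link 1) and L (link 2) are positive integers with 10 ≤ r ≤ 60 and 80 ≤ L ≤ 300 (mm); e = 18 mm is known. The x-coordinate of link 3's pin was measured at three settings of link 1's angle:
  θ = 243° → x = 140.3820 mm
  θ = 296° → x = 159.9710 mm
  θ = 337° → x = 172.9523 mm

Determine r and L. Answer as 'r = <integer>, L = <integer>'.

constraint per measurement: (x − r cos θ)² + (r sin θ − e)² = L²
subtracting the θ₁ and θ₂ equations cancels the r² and L² terms:
r = (x₁² − x₂²) / (2[(x₁cos θ₁ + e sin θ₁) − (x₂cos θ₂ + e sin θ₂)]) = 22.0000 → r = 22
L² = (x₁ − r cos θ₁)² + (r sin θ₁ − e)² = 24024.9952 → L = 155.0000 → L = 155
check at θ₃=337°: x = 172.9523 (printed 172.9523) ✓

r = 22, L = 155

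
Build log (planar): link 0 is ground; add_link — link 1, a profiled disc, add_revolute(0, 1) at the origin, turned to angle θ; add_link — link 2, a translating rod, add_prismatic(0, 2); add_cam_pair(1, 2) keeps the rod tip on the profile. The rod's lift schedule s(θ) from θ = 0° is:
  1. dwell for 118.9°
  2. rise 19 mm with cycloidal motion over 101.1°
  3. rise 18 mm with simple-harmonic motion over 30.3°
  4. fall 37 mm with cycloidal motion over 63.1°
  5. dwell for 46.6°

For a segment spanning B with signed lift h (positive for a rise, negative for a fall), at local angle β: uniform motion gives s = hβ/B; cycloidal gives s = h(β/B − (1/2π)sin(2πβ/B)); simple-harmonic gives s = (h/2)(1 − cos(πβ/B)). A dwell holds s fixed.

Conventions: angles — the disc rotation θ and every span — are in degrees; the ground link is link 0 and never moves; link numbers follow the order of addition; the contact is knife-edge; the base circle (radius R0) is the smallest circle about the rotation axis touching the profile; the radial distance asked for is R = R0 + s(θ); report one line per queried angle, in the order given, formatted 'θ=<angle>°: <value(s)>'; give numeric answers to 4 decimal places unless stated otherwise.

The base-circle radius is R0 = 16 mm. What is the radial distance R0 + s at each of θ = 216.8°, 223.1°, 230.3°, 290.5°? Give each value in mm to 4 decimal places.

seg 1 [0°–118.9°] dwell: s stays 0.0000
seg 2 [118.9°–220°] cycloidal, h=19: θ=216.8° here. β=97.9, B=101.1. 19·(0.9683 − sin(2π·0.9683)/(2π)) = 18.9960 → s = 18.9960
seg 2 [118.9°–220°] cycloidal, h=19: full span → s += 19 → s = 19.0000
seg 3 [220°–250.3°] simple-harmonic, h=18: θ=223.1° here. β=3.1, B=30.3. 18/2·(1 − cos(π·0.1023)) = 0.4609 → s = 19.4609
seg 3 [220°–250.3°] simple-harmonic, h=18: θ=230.3° here. β=10.3, B=30.3. 18/2·(1 − cos(π·0.3399)) = 4.6626 → s = 23.6626
seg 3 [220°–250.3°] simple-harmonic, h=18: full span → s += 18 → s = 37.0000
seg 4 [250.3°–313.4°] cycloidal, h=-37: θ=290.5° here. β=40.2, B=63.1. -37·(0.6371 − sin(2π·0.6371)/(2π)) = -28.0399 → s = 8.9601
θ=216.8°: R = R0 + s = 16 + 18.9960 = 34.9960
θ=223.1°: R = R0 + s = 16 + 19.4609 = 35.4609
θ=230.3°: R = R0 + s = 16 + 23.6626 = 39.6626
θ=290.5°: R = R0 + s = 16 + 8.9601 = 24.9601

θ=216.8°: 34.9960
θ=223.1°: 35.4609
θ=230.3°: 39.6626
θ=290.5°: 24.9601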